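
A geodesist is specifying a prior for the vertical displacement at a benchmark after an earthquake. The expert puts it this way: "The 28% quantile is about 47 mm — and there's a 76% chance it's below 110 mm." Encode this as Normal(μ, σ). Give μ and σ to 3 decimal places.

μ = 75.483, σ = 48.870

For Normal(μ,σ), the p-quantile is μ + z_p·σ. Here z_{0.28} = -0.5828, z_{0.76} = 0.7063.
So 47 = μ − 0.5828σ and 110 = μ + 0.7063σ.
Subtracting: σ = (110 − 47)/(0.7063 − (-0.5828)) = 48.870.
Then μ = 47 − (-0.5828)·48.870 = 75.483.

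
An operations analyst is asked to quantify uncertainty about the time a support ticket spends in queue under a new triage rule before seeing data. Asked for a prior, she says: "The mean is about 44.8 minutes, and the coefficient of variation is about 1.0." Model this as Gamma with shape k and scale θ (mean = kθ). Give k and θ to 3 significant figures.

For Gamma(k, scale θ): mean = kθ, variance = kθ², so CV = 1/√k.
CV = 1.0, hence k = 1/CV² = 1.
Then θ = mean/k = 44.8/1 = 44.8.

k ≈ 1, θ ≈ 44.8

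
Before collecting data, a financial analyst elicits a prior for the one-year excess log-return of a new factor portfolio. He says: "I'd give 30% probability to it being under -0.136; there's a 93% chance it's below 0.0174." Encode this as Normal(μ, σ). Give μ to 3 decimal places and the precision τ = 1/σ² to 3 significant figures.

For Normal(μ,σ), the p-quantile is μ + z_p·σ. Here z_{0.3} = -0.5244, z_{0.93} = 1.476.
So -0.136 = μ − 0.5244σ and 0.0174 = μ + 1.476σ.
Subtracting: σ = (0.0174 − -0.136)/(1.476 − (-0.5244)) = 0.077.
Then μ = -0.136 − (-0.5244)·0.077 = -0.096.
Precision τ = 1/σ² = 1/0.07669² = 170.

μ = -0.096, τ = 170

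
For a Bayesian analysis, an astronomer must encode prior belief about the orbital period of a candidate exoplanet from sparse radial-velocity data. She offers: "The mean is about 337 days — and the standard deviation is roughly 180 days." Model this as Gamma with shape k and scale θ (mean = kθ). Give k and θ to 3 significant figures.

k ≈ 3.51, θ ≈ 96.1

For Gamma(k, scale θ): mean = kθ, variance = kθ², so CV = 1/√k.
CV = SD/mean = 180/337 = 0.5341, hence k = 1/CV² = 3.51.
Then θ = mean/k = 337/3.51 = 96.1.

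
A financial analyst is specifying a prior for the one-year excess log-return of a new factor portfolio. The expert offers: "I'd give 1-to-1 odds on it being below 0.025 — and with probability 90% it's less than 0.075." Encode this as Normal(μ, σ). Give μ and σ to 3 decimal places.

μ = 0.025, σ = 0.039

For Normal(μ,σ), the p-quantile is μ + z_p·σ. Here z_{0.5} = 0, z_{0.9} = 1.282.
So 0.025 = μ + 0σ and 0.075 = μ + 1.282σ.
Subtracting: σ = (0.075 − 0.025)/(1.282 − (0)) = 0.039.
Then μ = 0.025 − (0)·0.039 = 0.025.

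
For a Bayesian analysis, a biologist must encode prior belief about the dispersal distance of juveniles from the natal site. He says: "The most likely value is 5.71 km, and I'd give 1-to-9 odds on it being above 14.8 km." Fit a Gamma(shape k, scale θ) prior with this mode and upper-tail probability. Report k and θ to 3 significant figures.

k ≈ 3.11, θ ≈ 2.7

Gamma(k,θ) with k>1 has mode (k−1)θ, so θ = 5.71/(k−1).
Need P(X < 14.8) = 0.9 with θ tied to k this way. Start at k = 2, θ = 5.71: P(X<14.8) ≈ 0.731.
Too low — raise k to concentrate. Iterating converges to k ≈ 3.11.
Then θ = 5.71/(3.11−1) ≈ 2.7.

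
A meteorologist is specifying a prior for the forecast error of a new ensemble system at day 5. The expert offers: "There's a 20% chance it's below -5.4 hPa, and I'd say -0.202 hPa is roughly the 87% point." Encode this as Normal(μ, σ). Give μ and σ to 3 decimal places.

The p-quantile of Normal(μ,σ) is μ + z_p·σ, with z_{0.2} = -0.8416 and z_{0.87} = 1.126.
Eliminate σ: μ = (z₂·x₁ − z₁·x₂)/(z₂ − z₁) = (1.126·-5.4 − (-0.8416)·-0.202)/1.968 = -3.177.
Then σ = (x₂ − x₁)/(z₂ − z₁) = (-0.202 − -5.4)/1.968 = 2.641.

μ = -3.177, σ = 2.641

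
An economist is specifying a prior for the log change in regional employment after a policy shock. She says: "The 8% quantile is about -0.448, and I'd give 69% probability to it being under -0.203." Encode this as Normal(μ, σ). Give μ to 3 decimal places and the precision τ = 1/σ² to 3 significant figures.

For Normal(μ,σ), the p-quantile is μ + z_p·σ. Here z_{0.08} = -1.405, z_{0.69} = 0.4959.
So -0.448 = μ − 1.405σ and -0.203 = μ + 0.4959σ.
Subtracting: σ = (-0.203 − -0.448)/(0.4959 − (-1.405)) = 0.129.
Then μ = -0.448 − (-1.405)·0.129 = -0.267.
Precision τ = 1/σ² = 1/0.1289² = 60.2.

μ = -0.267, τ = 60.2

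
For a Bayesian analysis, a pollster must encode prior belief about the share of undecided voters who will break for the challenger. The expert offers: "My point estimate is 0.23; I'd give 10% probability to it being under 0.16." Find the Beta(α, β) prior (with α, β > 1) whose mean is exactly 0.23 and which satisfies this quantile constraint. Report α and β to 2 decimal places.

With mean 0.23 fixed, write α = 0.23s, β = 0.77s where s = α+β.
Need P(θ < 0.16) = 0.1 under Beta(0.23s, 0.77s). Normal approximation: (q−m)/√(m(1−m)/s) ≈ z_{0.1} = -1.28, so s ≈ 0.23·0.77·(-1.28)²/(0.16−0.23)² = 59.4.
At s = 59.4: P(θ<0.16) ≈ 0.091. Adjusting to match 0.1 gives s ≈ 55.04.
So α = 0.23·55.04 ≈ 12.66, β = 0.77·55.04 ≈ 42.38.

α ≈ 12.66, β ≈ 42.38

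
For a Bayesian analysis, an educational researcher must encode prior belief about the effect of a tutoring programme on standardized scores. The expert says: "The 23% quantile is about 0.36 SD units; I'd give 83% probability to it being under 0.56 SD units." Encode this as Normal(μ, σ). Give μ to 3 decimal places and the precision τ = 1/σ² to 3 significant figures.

μ = 0.447, τ = 71.7

The p-quantile of Normal(μ,σ) is μ + z_p·σ, with z_{0.23} = -0.7388 and z_{0.83} = 0.9542.
Eliminate σ: μ = (z₂·x₁ − z₁·x₂)/(z₂ − z₁) = (0.9542·0.36 − (-0.7388)·0.56)/1.693 = 0.447.
Then σ = (x₂ − x₁)/(z₂ − z₁) = (0.56 − 0.36)/1.693 = 0.118.
Precision τ = 1/σ² = 1/0.1181² = 71.7.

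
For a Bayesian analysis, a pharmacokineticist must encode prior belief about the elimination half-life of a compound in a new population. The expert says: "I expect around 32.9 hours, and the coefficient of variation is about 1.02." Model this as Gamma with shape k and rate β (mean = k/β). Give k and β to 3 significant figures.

For Gamma(k, rate β): mean = k/β, variance = k/β², so CV = 1/√k.
CV = 1.02, hence k = 1/CV² = 0.961.
Then β = k/mean = 0.961/32.9 = 0.0292.

k ≈ 0.961, β ≈ 0.0292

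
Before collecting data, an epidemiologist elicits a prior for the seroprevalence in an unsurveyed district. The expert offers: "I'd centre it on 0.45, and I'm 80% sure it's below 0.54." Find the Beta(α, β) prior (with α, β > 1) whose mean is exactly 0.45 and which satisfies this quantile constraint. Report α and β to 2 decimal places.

With mean 0.45 fixed, write α = 0.45s, β = 0.55s where s = α+β.
Need P(θ < 0.54) = 0.8 under Beta(0.45s, 0.55s). Normal approximation: (q−m)/√(m(1−m)/s) ≈ z_{0.8} = 0.842, so s ≈ 0.45·0.55·(0.842)²/(0.54−0.45)² = 21.6.
At s = 21.6: P(θ<0.54) ≈ 0.800. Adjusting to match 0.8 gives s ≈ 21.56.
So α = 0.45·21.56 ≈ 9.70, β = 0.55·21.56 ≈ 11.86.

α ≈ 9.70, β ≈ 11.86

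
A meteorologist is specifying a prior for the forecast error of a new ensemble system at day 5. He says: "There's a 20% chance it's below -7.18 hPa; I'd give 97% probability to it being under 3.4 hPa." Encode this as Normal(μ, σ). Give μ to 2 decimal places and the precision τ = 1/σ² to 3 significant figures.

The p-quantile of Normal(μ,σ) is μ + z_p·σ, with z_{0.2} = -0.8416 and z_{0.97} = 1.881.
Eliminate σ: μ = (z₂·x₁ − z₁·x₂)/(z₂ − z₁) = (1.881·-7.18 − (-0.8416)·3.4)/2.722 = -3.91.
Then σ = (x₂ − x₁)/(z₂ − z₁) = (3.4 − -7.18)/2.722 = 3.89.
Precision τ = 1/σ² = 1/3.886² = 0.0662.

μ = -3.91, τ = 0.0662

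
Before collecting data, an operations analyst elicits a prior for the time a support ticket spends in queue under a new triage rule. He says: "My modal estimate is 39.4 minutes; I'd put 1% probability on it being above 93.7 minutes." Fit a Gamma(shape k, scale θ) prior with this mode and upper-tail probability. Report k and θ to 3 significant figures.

Gamma(k,θ) with k>1 has mode (k−1)θ, so θ = 39.4/(k−1).
Need P(X < 93.7) = 0.99 with θ tied to k this way. Start at k = 2, θ = 39.4: P(X<93.7) ≈ 0.687.
Too low — raise k to concentrate. Iterating converges to k ≈ 7.32.
Then θ = 39.4/(7.32−1) ≈ 6.23.

k ≈ 7.32, θ ≈ 6.23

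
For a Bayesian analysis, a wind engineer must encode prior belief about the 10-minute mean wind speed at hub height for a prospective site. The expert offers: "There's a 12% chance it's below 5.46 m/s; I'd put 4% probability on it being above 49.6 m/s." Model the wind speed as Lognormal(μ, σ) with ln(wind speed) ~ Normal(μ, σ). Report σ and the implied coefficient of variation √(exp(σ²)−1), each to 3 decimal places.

σ ≈ 0.754, CV ≈ 0.875

If T ~ Lognormal(μ,σ) then ln T ~ Normal(μ,σ), so the p-quantile of ln T is μ + z_p·σ.
ln(5.46) = 1.697 and ln(49.6) = 3.904; z_{0.12} = -1.175, z_{0.96} = 1.751.
σ = (3.904 − 1.697)/(1.751 − (-1.175)) = 0.754.
μ = 1.697 − (-1.175)·0.754 = 2.584.
CV = √(exp(σ²)−1) = √(exp(0.5688)−1) = 0.875.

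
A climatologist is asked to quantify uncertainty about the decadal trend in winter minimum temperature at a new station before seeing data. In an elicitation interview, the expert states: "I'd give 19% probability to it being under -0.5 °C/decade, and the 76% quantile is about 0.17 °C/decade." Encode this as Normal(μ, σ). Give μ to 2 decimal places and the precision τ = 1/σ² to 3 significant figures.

For Normal(μ,σ), the p-quantile is μ + z_p·σ. Here z_{0.19} = -0.8779, z_{0.76} = 0.7063.
So -0.5 = μ − 0.8779σ and 0.17 = μ + 0.7063σ.
Subtracting: σ = (0.17 − -0.5)/(0.7063 − (-0.8779)) = 0.42.
Then μ = -0.5 − (-0.8779)·0.42 = -0.13.
Precision τ = 1/σ² = 1/0.4229² = 5.59.

μ = -0.13, τ = 5.59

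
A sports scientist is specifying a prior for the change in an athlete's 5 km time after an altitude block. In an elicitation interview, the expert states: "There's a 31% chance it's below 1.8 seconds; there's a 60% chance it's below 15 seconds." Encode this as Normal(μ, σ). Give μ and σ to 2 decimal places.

μ = 10.54, σ = 17.62

The p-quantile of Normal(μ,σ) is μ + z_p·σ, with z_{0.31} = -0.4959 and z_{0.6} = 0.2533.
Eliminate σ: μ = (z₂·x₁ − z₁·x₂)/(z₂ − z₁) = (0.2533·1.8 − (-0.4959)·15)/0.7492 = 10.54.
Then σ = (x₂ − x₁)/(z₂ − z₁) = (15 − 1.8)/0.7492 = 17.62.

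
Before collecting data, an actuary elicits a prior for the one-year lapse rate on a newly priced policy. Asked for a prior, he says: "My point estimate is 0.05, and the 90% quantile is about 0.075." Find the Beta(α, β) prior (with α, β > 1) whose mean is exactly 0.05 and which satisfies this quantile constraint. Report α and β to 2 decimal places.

α ≈ 6.75, β ≈ 128.21

With mean 0.05 fixed, write α = 0.05s, β = 0.95s where s = α+β.
Need P(θ < 0.075) = 0.9 under Beta(0.05s, 0.95s). Normal approximation: (q−m)/√(m(1−m)/s) ≈ z_{0.9} = 1.28, so s ≈ 0.05·0.95·(1.28)²/(0.075−0.05)² = 124.8.
At s = 124.8: P(θ<0.075) ≈ 0.893. Adjusting to match 0.9 gives s ≈ 134.96.
So α = 0.05·134.96 ≈ 6.75, β = 0.95·134.96 ≈ 128.21.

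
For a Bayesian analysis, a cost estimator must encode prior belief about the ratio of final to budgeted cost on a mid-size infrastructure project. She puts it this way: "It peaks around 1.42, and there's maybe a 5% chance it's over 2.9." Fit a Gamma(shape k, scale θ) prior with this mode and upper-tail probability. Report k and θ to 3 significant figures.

k ≈ 6.43, θ ≈ 0.262

Gamma(k,θ) with k>1 has mode (k−1)θ, so θ = 1.42/(k−1).
Need P(X < 2.9) = 0.95 with θ tied to k this way. Start at k = 2, θ = 1.42: P(X<2.9) ≈ 0.605.
Too low — raise k to concentrate. Iterating converges to k ≈ 6.43.
Then θ = 1.42/(6.43−1) ≈ 0.262.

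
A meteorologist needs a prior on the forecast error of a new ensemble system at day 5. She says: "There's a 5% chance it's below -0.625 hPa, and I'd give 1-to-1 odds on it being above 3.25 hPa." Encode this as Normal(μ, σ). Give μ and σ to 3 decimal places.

For Normal(μ,σ), the p-quantile is μ + z_p·σ. Here z_{0.05} = -1.645, z_{0.5} = 0.
So -0.625 = μ − 1.645σ and 3.25 = μ + 0σ.
Subtracting: σ = (3.25 − -0.625)/(0 − (-1.645)) = 2.356.
Then μ = -0.625 − (-1.645)·2.356 = 3.250.

μ = 3.250, σ = 2.356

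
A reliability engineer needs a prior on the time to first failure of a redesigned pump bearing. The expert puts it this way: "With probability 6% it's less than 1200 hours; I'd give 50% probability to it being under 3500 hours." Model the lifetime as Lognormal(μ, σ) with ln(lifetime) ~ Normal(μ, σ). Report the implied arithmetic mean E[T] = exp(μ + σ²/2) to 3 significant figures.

E[T] ≈ 4440 hours

If T ~ Lognormal(μ,σ) then ln T ~ Normal(μ,σ), so the p-quantile of ln T is μ + z_p·σ.
ln(1200) = 7.09 and ln(3500) = 8.161; z_{0.06} = -1.555, z_{0.5} = 0.
σ = (8.161 − 7.09)/(0 − (-1.555)) = 0.688.
μ = 7.09 − (-1.555)·0.688 = 8.161.
E[T] = exp(μ + σ²/2) = exp(8.161 + 0.2370) = 4440 hours.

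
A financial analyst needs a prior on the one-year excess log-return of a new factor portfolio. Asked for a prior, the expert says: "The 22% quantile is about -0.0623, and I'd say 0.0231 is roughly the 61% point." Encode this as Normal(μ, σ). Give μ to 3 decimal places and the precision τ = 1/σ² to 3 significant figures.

For Normal(μ,σ), the p-quantile is μ + z_p·σ. Here z_{0.22} = -0.7722, z_{0.61} = 0.2793.
So -0.0623 = μ − 0.7722σ and 0.0231 = μ + 0.2793σ.
Subtracting: σ = (0.0231 − -0.0623)/(0.2793 − (-0.7722)) = 0.081.
Then μ = -0.0623 − (-0.7722)·0.081 = 0.000.
Precision τ = 1/σ² = 1/0.08122² = 152.

μ = 0.000, τ = 152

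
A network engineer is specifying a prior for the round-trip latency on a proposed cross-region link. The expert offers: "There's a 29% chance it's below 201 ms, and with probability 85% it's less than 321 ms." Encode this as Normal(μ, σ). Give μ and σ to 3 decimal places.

μ = 242.770, σ = 75.480

For Normal(μ,σ), the p-quantile is μ + z_p·σ. Here z_{0.29} = -0.5534, z_{0.85} = 1.036.
So 201 = μ − 0.5534σ and 321 = μ + 1.036σ.
Subtracting: σ = (321 − 201)/(1.036 − (-0.5534)) = 75.480.
Then μ = 201 − (-0.5534)·75.480 = 242.770.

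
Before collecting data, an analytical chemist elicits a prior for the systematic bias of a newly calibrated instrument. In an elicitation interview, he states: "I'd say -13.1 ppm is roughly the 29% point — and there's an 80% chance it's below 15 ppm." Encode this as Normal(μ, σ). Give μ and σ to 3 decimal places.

μ = -1.953, σ = 20.143

For Normal(μ,σ), the p-quantile is μ + z_p·σ. Here z_{0.29} = -0.5534, z_{0.8} = 0.8416.
So -13.1 = μ − 0.5534σ and 15 = μ + 0.8416σ.
Subtracting: σ = (15 − -13.1)/(0.8416 − (-0.5534)) = 20.143.
Then μ = -13.1 − (-0.5534)·20.143 = -1.953.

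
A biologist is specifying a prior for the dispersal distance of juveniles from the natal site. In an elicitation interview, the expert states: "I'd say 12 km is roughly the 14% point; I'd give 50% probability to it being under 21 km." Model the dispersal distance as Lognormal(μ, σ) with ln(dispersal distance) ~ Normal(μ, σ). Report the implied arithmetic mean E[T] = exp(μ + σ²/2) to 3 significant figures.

If T ~ Lognormal(μ,σ) then ln T ~ Normal(μ,σ), so the p-quantile of ln T is μ + z_p·σ.
ln(12) = 2.485 and ln(21) = 3.045; z_{0.14} = -1.08, z_{0.5} = 0.
σ = (3.045 − 2.485)/(0 − (-1.08)) = 0.518.
μ = 2.485 − (-1.08)·0.518 = 3.045.
E[T] = exp(μ + σ²/2) = exp(3.045 + 0.1342) = 24 km.

E[T] ≈ 24 km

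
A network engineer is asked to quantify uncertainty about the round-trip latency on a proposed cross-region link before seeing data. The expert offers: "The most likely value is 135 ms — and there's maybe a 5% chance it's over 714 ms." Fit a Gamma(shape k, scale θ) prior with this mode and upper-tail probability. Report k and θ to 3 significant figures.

k ≈ 1.85, θ ≈ 159

Gamma(k,θ) with k>1 has mode (k−1)θ, so θ = 135/(k−1).
Need P(X < 714) = 0.95 with θ tied to k this way. Start at k = 2, θ = 135: P(X<714) ≈ 0.968.
Too high — lower k to spread out. Iterating converges to k ≈ 1.85.
Then θ = 135/(1.85−1) ≈ 159.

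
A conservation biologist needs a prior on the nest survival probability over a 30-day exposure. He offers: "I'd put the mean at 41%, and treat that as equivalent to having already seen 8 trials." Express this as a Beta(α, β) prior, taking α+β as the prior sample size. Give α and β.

Under the effective-sample-size interpretation, Beta(α, β) has prior mean α/(α+β) and prior sample size α+β.
So α+β = 8 and α/(α+β) = 0.41, giving α = 0.41·8 = 3.28 and β = 8 − 3.28 = 4.72.

α = 3.28, β = 4.72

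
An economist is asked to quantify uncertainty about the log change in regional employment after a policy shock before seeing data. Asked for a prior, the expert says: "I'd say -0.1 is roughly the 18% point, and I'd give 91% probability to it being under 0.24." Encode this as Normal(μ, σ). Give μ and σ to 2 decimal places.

The p-quantile of Normal(μ,σ) is μ + z_p·σ, with z_{0.18} = -0.9154 and z_{0.91} = 1.341.
Eliminate σ: μ = (z₂·x₁ − z₁·x₂)/(z₂ − z₁) = (1.341·-0.1 − (-0.9154)·0.24)/2.256 = 0.04.
Then σ = (x₂ − x₁)/(z₂ − z₁) = (0.24 − -0.1)/2.256 = 0.15.

μ = 0.04, σ = 0.15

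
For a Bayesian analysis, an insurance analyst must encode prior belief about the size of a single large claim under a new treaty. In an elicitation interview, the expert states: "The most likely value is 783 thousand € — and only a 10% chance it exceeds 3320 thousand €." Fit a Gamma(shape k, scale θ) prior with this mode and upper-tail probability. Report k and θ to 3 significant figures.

Gamma(k,θ) with k>1 has mode (k−1)θ, so θ = 783/(k−1).
Need P(X < 3320) = 0.9 with θ tied to k this way. Start at k = 2, θ = 783: P(X<3320) ≈ 0.925.
Too high — lower k to spread out. Iterating converges to k ≈ 1.87.
Then θ = 783/(1.87−1) ≈ 898.

k ≈ 1.87, θ ≈ 898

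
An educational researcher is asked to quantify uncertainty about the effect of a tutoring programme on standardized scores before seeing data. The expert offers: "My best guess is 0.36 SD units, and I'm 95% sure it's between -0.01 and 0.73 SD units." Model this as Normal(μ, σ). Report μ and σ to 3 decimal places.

μ = 0.360, σ = 0.189

A symmetric 95% interval runs μ ± z·σ with z = 1.96.
Half-width = 0.37, so σ = 0.37/1.96 = 0.189.
μ is the stated best guess, 0.360.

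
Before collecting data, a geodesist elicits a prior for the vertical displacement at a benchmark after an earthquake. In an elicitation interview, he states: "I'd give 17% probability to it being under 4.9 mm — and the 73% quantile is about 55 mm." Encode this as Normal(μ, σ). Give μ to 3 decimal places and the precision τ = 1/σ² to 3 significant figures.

μ = 35.407, τ = 0.000978

For Normal(μ,σ), the p-quantile is μ + z_p·σ. Here z_{0.17} = -0.9542, z_{0.73} = 0.6128.
So 4.9 = μ − 0.9542σ and 55 = μ + 0.6128σ.
Subtracting: σ = (55 − 4.9)/(0.6128 − (-0.9542)) = 31.972.
Then μ = 4.9 − (-0.9542)·31.972 = 35.407.
Precision τ = 1/σ² = 1/31.97² = 0.000978.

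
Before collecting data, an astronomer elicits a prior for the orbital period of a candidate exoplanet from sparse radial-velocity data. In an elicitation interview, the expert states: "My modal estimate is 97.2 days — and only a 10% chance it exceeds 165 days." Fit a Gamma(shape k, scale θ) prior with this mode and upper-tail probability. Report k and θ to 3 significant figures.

Gamma(k,θ) with k>1 has mode (k−1)θ, so θ = 97.2/(k−1).
Need P(X < 165) = 0.9 with θ tied to k this way. Start at k = 2, θ = 97.2: P(X<165) ≈ 0.506.
Too low — raise k to concentrate. Iterating converges to k ≈ 7.76.
Then θ = 97.2/(7.76−1) ≈ 14.4.

k ≈ 7.76, θ ≈ 14.4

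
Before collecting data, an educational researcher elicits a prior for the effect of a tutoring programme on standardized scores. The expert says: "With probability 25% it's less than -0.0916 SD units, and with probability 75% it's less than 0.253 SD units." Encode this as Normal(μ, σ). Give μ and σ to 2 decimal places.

μ = 0.08, σ = 0.26

The p-quantile of Normal(μ,σ) is μ + z_p·σ, with z_{0.25} = -0.6745 and z_{0.75} = 0.6745.
Eliminate σ: μ = (z₂·x₁ − z₁·x₂)/(z₂ − z₁) = (0.6745·-0.0916 − (-0.6745)·0.253)/1.349 = 0.08.
Then σ = (x₂ − x₁)/(z₂ − z₁) = (0.253 − -0.0916)/1.349 = 0.26.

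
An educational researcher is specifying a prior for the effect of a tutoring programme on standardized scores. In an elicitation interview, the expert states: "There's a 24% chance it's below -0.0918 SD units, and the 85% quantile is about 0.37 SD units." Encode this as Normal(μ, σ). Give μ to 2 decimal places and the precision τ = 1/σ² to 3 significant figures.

For Normal(μ,σ), the p-quantile is μ + z_p·σ. Here z_{0.24} = -0.7063, z_{0.85} = 1.036.
So -0.0918 = μ − 0.7063σ and 0.37 = μ + 1.036σ.
Subtracting: σ = (0.37 − -0.0918)/(1.036 − (-0.7063)) = 0.26.
Then μ = -0.0918 − (-0.7063)·0.26 = 0.10.
Precision τ = 1/σ² = 1/0.265² = 14.2.

μ = 0.10, τ = 14.2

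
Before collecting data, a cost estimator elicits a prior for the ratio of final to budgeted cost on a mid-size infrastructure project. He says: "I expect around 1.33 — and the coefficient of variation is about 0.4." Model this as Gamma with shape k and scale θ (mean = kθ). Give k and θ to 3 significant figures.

For Gamma(k, scale θ): mean = kθ, variance = kθ², so CV = 1/√k.
CV = 0.4, hence k = 1/CV² = 6.25.
Then θ = mean/k = 1.33/6.25 = 0.213.

k ≈ 6.25, θ ≈ 0.213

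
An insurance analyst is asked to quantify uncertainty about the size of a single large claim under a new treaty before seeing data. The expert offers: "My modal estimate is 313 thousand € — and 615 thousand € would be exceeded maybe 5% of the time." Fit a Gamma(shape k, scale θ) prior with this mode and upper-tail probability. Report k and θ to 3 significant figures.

Gamma(k,θ) with k>1 has mode (k−1)θ, so θ = 313/(k−1).
Need P(X < 615) = 0.95 with θ tied to k this way. Start at k = 2, θ = 313: P(X<615) ≈ 0.584.
Too low — raise k to concentrate. Iterating converges to k ≈ 7.08.
Then θ = 313/(7.08−1) ≈ 51.5.

k ≈ 7.08, θ ≈ 51.5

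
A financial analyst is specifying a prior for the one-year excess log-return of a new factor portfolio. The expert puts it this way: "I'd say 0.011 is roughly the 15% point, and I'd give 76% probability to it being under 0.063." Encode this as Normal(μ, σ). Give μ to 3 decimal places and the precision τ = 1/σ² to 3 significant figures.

For Normal(μ,σ), the p-quantile is μ + z_p·σ. Here z_{0.15} = -1.036, z_{0.76} = 0.7063.
So 0.011 = μ − 1.036σ and 0.063 = μ + 0.7063σ.
Subtracting: σ = (0.063 − 0.011)/(0.7063 − (-1.036)) = 0.030.
Then μ = 0.011 − (-1.036)·0.030 = 0.042.
Precision τ = 1/σ² = 1/0.02984² = 1120.

μ = 0.042, τ = 1120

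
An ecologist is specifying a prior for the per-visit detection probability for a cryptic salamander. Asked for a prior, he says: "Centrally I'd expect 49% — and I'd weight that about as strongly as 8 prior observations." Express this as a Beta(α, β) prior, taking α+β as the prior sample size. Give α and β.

Under the effective-sample-size interpretation, Beta(α, β) has prior mean α/(α+β) and prior sample size α+β.
So α+β = 8 and α/(α+β) = 0.49, giving α = 0.49·8 = 3.92 and β = 8 − 3.92 = 4.08.

α = 3.92, β = 4.08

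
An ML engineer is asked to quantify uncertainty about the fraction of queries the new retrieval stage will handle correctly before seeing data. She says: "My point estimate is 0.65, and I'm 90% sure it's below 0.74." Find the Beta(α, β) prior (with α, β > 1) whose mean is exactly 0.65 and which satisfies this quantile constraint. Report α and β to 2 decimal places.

With mean 0.65 fixed, write α = 0.65s, β = 0.35s where s = α+β.
Need P(θ < 0.74) = 0.9 under Beta(0.65s, 0.35s). Normal approximation: (q−m)/√(m(1−m)/s) ≈ z_{0.9} = 1.28, so s ≈ 0.65·0.35·(1.28)²/(0.74−0.65)² = 46.1.
At s = 46.1: P(θ<0.74) ≈ 0.905. Adjusting to match 0.9 gives s ≈ 44.18.
So α = 0.65·44.18 ≈ 28.71, β = 0.35·44.18 ≈ 15.46.

α ≈ 28.71, β ≈ 15.46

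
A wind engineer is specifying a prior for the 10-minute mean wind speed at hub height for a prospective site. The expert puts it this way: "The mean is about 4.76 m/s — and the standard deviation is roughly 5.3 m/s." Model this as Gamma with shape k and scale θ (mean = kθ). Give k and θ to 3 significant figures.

For Gamma(k, scale θ): mean = kθ, variance = kθ², so CV = 1/√k.
CV = SD/mean = 5.3/4.76 = 1.113, hence k = 1/CV² = 0.807.
Then θ = mean/k = 4.76/0.807 = 5.9.

k ≈ 0.807, θ ≈ 5.9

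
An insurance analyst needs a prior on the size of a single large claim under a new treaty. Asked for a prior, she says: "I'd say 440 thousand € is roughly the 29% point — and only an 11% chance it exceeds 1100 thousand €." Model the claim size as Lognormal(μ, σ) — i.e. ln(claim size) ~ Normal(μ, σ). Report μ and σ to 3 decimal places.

If T ~ Lognormal(μ,σ) then ln T ~ Normal(μ,σ), so the p-quantile of ln T is μ + z_p·σ.
ln(440) = 6.087 and ln(1100) = 7.003; z_{0.29} = -0.5534, z_{0.89} = 1.227.
σ = (7.003 − 6.087)/(1.227 − (-0.5534)) = 0.515.
μ = 6.087 − (-0.5534)·0.515 = 6.372.

μ ≈ 6.372, σ ≈ 0.515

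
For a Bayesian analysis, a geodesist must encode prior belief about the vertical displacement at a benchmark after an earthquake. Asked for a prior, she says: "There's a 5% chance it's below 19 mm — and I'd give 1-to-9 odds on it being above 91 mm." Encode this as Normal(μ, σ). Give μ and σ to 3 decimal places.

The p-quantile of Normal(μ,σ) is μ + z_p·σ, with z_{0.05} = -1.645 and z_{0.9} = 1.282.
Eliminate σ: μ = (z₂·x₁ − z₁·x₂)/(z₂ − z₁) = (1.282·19 − (-1.645)·91)/2.926 = 59.469.
Then σ = (x₂ − x₁)/(z₂ − z₁) = (91 − 19)/2.926 = 24.604.

μ = 59.469, σ = 24.604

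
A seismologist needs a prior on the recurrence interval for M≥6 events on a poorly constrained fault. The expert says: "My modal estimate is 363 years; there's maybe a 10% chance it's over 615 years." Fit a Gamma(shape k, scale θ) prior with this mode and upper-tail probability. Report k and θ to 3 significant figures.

k ≈ 7.81, θ ≈ 53.3

Gamma(k,θ) with k>1 has mode (k−1)θ, so θ = 363/(k−1).
Need P(X < 615) = 0.9 with θ tied to k this way. Start at k = 2, θ = 363: P(X<615) ≈ 0.505.
Too low — raise k to concentrate. Iterating converges to k ≈ 7.81.
Then θ = 363/(7.81−1) ≈ 53.3.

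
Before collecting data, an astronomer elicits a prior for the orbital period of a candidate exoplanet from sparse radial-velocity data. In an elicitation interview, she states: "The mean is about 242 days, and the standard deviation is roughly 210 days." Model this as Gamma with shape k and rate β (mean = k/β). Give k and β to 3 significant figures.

For Gamma(k, rate β): mean = k/β, variance = k/β², so CV = 1/√k.
CV = SD/mean = 210/242 = 0.8678, hence k = 1/CV² = 1.33.
Then β = k/mean = 1.33/242 = 0.00549.

k ≈ 1.33, β ≈ 0.00549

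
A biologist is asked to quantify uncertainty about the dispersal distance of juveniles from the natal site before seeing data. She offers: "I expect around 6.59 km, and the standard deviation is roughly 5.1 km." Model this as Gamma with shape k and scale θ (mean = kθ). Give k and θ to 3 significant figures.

k ≈ 1.67, θ ≈ 3.95

For Gamma(k, scale θ): mean = kθ, variance = kθ², so CV = 1/√k.
CV = SD/mean = 5.1/6.59 = 0.7739, hence k = 1/CV² = 1.67.
Then θ = mean/k = 6.59/1.67 = 3.95.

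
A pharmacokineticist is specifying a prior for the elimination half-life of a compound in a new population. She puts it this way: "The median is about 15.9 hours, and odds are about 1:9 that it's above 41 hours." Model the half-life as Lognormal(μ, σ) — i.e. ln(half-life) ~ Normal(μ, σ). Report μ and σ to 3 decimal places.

μ ≈ 2.766, σ ≈ 0.739

If T ~ Lognormal(μ,σ) then ln T ~ Normal(μ,σ), so the p-quantile of ln T is μ + z_p·σ.
ln(15.9) = 2.766 and ln(41) = 3.714; z_{0.5} = 0, z_{0.9} = 1.282.
σ = (3.714 − 2.766)/(1.282 − (0)) = 0.739.
μ = 2.766 − (0)·0.739 = 2.766.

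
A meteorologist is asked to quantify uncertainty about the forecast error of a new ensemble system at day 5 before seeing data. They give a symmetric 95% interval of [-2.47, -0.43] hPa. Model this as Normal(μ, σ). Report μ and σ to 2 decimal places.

A symmetric 95% interval runs μ ± z·σ with z = 1.96.
Half-width = 1.02, so σ = 1.02/1.96 = 0.52.
μ is the interval midpoint, -1.45.

μ = -1.45, σ = 0.52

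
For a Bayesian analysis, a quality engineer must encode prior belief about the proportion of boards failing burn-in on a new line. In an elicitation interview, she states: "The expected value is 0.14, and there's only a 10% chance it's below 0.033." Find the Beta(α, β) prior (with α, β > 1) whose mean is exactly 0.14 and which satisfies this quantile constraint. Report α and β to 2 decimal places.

With mean 0.14 fixed, write α = 0.14s, β = 0.86s where s = α+β.
Need P(θ < 0.033) = 0.1 under Beta(0.14s, 0.86s). Normal approximation: (q−m)/√(m(1−m)/s) ≈ z_{0.1} = -1.28, so s ≈ 0.14·0.86·(-1.28)²/(0.033−0.14)² = 17.3.
At s = 17.3: P(θ<0.033) ≈ 0.047. Adjusting to match 0.1 gives s ≈ 11.52.
So α = 0.14·11.52 ≈ 1.61, β = 0.86·11.52 ≈ 9.91.

α ≈ 1.61, β ≈ 9.91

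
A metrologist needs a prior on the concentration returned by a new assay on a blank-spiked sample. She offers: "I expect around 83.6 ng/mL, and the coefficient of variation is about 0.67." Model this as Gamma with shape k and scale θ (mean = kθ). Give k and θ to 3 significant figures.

For Gamma(k, scale θ): mean = kθ, variance = kθ², so CV = 1/√k.
CV = 0.67, hence k = 1/CV² = 2.23.
Then θ = mean/k = 83.6/2.23 = 37.5.

k ≈ 2.23, θ ≈ 37.5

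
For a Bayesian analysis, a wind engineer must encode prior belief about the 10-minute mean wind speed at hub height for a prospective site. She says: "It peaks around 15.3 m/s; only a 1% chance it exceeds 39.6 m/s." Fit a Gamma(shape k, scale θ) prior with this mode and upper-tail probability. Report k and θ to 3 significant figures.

k ≈ 6.15, θ ≈ 2.97

Gamma(k,θ) with k>1 has mode (k−1)θ, so θ = 15.3/(k−1).
Need P(X < 39.6) = 0.99 with θ tied to k this way. Start at k = 2, θ = 15.3: P(X<39.6) ≈ 0.730.
Too low — raise k to concentrate. Iterating converges to k ≈ 6.15.
Then θ = 15.3/(6.15−1) ≈ 2.97.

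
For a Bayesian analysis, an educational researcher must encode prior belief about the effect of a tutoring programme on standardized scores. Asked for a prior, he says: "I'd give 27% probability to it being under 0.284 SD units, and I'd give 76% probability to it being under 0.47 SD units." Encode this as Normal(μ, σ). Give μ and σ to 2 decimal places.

The p-quantile of Normal(μ,σ) is μ + z_p·σ, with z_{0.27} = -0.6128 and z_{0.76} = 0.7063.
Eliminate σ: μ = (z₂·x₁ − z₁·x₂)/(z₂ − z₁) = (0.7063·0.284 − (-0.6128)·0.47)/1.319 = 0.37.
Then σ = (x₂ − x₁)/(z₂ − z₁) = (0.47 − 0.284)/1.319 = 0.14.

μ = 0.37, σ = 0.14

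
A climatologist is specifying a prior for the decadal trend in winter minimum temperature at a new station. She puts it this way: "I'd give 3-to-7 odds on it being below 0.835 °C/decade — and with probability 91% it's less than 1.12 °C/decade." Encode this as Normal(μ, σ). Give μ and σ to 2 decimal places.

μ = 0.92, σ = 0.15

The p-quantile of Normal(μ,σ) is μ + z_p·σ, with z_{0.3} = -0.5244 and z_{0.91} = 1.341.
Eliminate σ: μ = (z₂·x₁ − z₁·x₂)/(z₂ − z₁) = (1.341·0.835 − (-0.5244)·1.12)/1.865 = 0.92.
Then σ = (x₂ − x₁)/(z₂ − z₁) = (1.12 − 0.835)/1.865 = 0.15.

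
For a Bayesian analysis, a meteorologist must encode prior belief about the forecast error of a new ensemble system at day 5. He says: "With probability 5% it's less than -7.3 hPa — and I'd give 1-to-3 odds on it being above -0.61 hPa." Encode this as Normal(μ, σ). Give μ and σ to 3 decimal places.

μ = -2.556, σ = 2.884

For Normal(μ,σ), the p-quantile is μ + z_p·σ. Here z_{0.05} = -1.645, z_{0.75} = 0.6745.
So -7.3 = μ − 1.645σ and -0.61 = μ + 0.6745σ.
Subtracting: σ = (-0.61 − -7.3)/(0.6745 − (-1.645)) = 2.884.
Then μ = -7.3 − (-1.645)·2.884 = -2.556.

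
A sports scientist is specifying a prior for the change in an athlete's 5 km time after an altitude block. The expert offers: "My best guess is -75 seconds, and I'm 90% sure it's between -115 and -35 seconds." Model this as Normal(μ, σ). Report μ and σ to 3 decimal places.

A symmetric 90% interval runs μ ± z·σ with z = 1.645.
Half-width = 40, so σ = 40/1.645 = 24.318.
μ is the stated best guess, -75.000.

μ = -75.000, σ = 24.318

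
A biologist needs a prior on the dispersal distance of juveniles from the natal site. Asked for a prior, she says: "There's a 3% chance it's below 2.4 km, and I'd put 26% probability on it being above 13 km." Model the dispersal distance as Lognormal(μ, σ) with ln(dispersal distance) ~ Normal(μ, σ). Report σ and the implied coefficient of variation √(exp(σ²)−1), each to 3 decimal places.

σ ≈ 0.669, CV ≈ 0.752

If T ~ Lognormal(μ,σ) then ln T ~ Normal(μ,σ), so the p-quantile of ln T is μ + z_p·σ.
ln(2.4) = 0.8755 and ln(13) = 2.565; z_{0.03} = -1.881, z_{0.74} = 0.6433.
σ = (2.565 − 0.8755)/(0.6433 − (-1.881)) = 0.669.
μ = 0.8755 − (-1.881)·0.669 = 2.134.
CV = √(exp(σ²)−1) = √(exp(0.4480)−1) = 0.752.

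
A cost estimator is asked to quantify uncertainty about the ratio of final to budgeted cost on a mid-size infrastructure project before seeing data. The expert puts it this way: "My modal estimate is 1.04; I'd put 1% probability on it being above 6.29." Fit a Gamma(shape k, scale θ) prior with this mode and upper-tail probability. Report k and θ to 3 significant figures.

Gamma(k,θ) with k>1 has mode (k−1)θ, so θ = 1.04/(k−1).
Need P(X < 6.29) = 0.99 with θ tied to k this way. Start at k = 2, θ = 1.04: P(X<6.29) ≈ 0.983.
Too low — raise k to concentrate. Iterating converges to k ≈ 2.14.
Then θ = 1.04/(2.14−1) ≈ 0.912.

k ≈ 2.14, θ ≈ 0.912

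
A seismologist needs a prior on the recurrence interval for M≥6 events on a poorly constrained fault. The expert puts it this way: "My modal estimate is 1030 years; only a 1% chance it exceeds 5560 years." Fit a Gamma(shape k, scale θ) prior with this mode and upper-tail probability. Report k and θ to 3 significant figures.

k ≈ 2.35, θ ≈ 765

Gamma(k,θ) with k>1 has mode (k−1)θ, so θ = 1030/(k−1).
Need P(X < 5560) = 0.99 with θ tied to k this way. Start at k = 2, θ = 1030: P(X<5560) ≈ 0.971.
Too low — raise k to concentrate. Iterating converges to k ≈ 2.35.
Then θ = 1030/(2.35−1) ≈ 765.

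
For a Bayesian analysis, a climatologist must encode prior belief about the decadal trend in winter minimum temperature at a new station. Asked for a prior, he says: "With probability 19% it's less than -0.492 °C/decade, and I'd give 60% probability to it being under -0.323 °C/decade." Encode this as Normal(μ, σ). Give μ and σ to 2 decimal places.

For Normal(μ,σ), the p-quantile is μ + z_p·σ. Here z_{0.19} = -0.8779, z_{0.6} = 0.2533.
So -0.492 = μ − 0.8779σ and -0.323 = μ + 0.2533σ.
Subtracting: σ = (-0.323 − -0.492)/(0.2533 − (-0.8779)) = 0.15.
Then μ = -0.492 − (-0.8779)·0.15 = -0.36.

μ = -0.36, σ = 0.15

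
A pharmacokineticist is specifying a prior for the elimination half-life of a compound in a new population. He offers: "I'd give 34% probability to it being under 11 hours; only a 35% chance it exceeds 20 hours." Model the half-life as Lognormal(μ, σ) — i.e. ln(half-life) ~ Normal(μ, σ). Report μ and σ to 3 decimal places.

μ ≈ 2.707, σ ≈ 0.749

If T ~ Lognormal(μ,σ) then ln T ~ Normal(μ,σ), so the p-quantile of ln T is μ + z_p·σ.
ln(11) = 2.398 and ln(20) = 2.996; z_{0.34} = -0.4125, z_{0.65} = 0.3853.
σ = (2.996 − 2.398)/(0.3853 − (-0.4125)) = 0.749.
μ = 2.398 − (-0.4125)·0.749 = 2.707.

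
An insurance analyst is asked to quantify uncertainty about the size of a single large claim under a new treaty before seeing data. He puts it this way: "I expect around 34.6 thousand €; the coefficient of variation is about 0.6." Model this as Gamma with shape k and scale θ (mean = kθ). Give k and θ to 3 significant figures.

k ≈ 2.78, θ ≈ 12.5

For Gamma(k, scale θ): mean = kθ, variance = kθ², so CV = 1/√k.
CV = 0.6, hence k = 1/CV² = 2.78.
Then θ = mean/k = 34.6/2.78 = 12.5.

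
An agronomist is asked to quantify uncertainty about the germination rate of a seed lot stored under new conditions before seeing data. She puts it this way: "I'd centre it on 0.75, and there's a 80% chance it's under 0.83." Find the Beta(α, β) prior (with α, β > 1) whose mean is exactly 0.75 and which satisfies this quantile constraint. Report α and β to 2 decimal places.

α ≈ 16.15, β ≈ 5.38

With mean 0.75 fixed, write α = 0.75s, β = 0.25s where s = α+β.
Need P(θ < 0.83) = 0.8 under Beta(0.75s, 0.25s). Normal approximation: (q−m)/√(m(1−m)/s) ≈ z_{0.8} = 0.842, so s ≈ 0.75·0.25·(0.842)²/(0.83−0.75)² = 20.8.
At s = 20.8: P(θ<0.83) ≈ 0.795. Adjusting to match 0.8 gives s ≈ 21.53.
So α = 0.75·21.53 ≈ 16.15, β = 0.25·21.53 ≈ 5.38.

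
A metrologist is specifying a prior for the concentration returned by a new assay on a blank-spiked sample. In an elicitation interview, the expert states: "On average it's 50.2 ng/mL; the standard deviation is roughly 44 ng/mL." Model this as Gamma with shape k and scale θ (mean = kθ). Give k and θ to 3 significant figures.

k ≈ 1.3, θ ≈ 38.6

For Gamma(k, scale θ): mean = kθ, variance = kθ², so CV = 1/√k.
CV = SD/mean = 44/50.2 = 0.8765, hence k = 1/CV² = 1.3.
Then θ = mean/k = 50.2/1.3 = 38.6.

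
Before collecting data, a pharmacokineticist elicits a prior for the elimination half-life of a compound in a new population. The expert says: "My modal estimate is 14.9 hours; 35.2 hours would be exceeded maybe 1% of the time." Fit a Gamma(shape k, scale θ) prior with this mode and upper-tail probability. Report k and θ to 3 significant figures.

k ≈ 7.43, θ ≈ 2.32

Gamma(k,θ) with k>1 has mode (k−1)θ, so θ = 14.9/(k−1).
Need P(X < 35.2) = 0.99 with θ tied to k this way. Start at k = 2, θ = 14.9: P(X<35.2) ≈ 0.683.
Too low — raise k to concentrate. Iterating converges to k ≈ 7.43.
Then θ = 14.9/(7.43−1) ≈ 2.32.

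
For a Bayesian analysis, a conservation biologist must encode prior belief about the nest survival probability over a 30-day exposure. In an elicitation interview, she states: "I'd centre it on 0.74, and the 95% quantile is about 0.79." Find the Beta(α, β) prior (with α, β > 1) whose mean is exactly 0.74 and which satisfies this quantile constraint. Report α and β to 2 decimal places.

With mean 0.74 fixed, write α = 0.74s, β = 0.26s where s = α+β.
Need P(θ < 0.79) = 0.95 under Beta(0.74s, 0.26s). Normal approximation: (q−m)/√(m(1−m)/s) ≈ z_{0.95} = 1.64, so s ≈ 0.74·0.26·(1.64)²/(0.79−0.74)² = 208.2.
At s = 208.2: P(θ<0.79) ≈ 0.955. Adjusting to match 0.95 gives s ≈ 195.92.
So α = 0.74·195.92 ≈ 144.98, β = 0.26·195.92 ≈ 50.94.

α ≈ 144.98, β ≈ 50.94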